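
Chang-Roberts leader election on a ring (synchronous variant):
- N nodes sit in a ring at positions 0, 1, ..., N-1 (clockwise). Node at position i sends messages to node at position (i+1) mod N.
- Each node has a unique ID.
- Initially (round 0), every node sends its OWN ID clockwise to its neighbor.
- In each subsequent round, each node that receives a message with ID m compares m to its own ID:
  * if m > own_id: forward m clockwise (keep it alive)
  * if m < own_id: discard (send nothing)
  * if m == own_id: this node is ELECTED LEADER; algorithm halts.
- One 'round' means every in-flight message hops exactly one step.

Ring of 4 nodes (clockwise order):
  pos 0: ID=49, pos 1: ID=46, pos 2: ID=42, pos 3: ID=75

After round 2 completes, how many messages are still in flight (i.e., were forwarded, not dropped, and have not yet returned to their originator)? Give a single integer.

Round 1: pos1(id46) recv 49: fwd; pos2(id42) recv 46: fwd; pos3(id75) recv 42: drop; pos0(id49) recv 75: fwd
Round 2: pos2(id42) recv 49: fwd; pos3(id75) recv 46: drop; pos1(id46) recv 75: fwd
After round 2: 2 messages still in flight

Answer: 2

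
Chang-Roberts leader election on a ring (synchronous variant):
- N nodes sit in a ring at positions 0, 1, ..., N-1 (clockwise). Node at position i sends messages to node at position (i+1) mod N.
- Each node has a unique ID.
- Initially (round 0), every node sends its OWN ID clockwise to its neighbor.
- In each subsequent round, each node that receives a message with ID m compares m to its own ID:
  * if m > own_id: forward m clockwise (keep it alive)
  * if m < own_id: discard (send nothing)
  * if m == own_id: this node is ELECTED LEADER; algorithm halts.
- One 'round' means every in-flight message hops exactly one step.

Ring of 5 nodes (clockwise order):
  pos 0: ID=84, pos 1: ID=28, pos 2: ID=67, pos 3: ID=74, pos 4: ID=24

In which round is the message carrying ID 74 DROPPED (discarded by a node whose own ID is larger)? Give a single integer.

Round 1: pos1(id28) recv 84: fwd; pos2(id67) recv 28: drop; pos3(id74) recv 67: drop; pos4(id24) recv 74: fwd; pos0(id84) recv 24: drop
Round 2: pos2(id67) recv 84: fwd; pos0(id84) recv 74: drop
Round 3: pos3(id74) recv 84: fwd
Round 4: pos4(id24) recv 84: fwd
Round 5: pos0(id84) recv 84: ELECTED
Message ID 74 originates at pos 3; dropped at pos 0 in round 2

Answer: 2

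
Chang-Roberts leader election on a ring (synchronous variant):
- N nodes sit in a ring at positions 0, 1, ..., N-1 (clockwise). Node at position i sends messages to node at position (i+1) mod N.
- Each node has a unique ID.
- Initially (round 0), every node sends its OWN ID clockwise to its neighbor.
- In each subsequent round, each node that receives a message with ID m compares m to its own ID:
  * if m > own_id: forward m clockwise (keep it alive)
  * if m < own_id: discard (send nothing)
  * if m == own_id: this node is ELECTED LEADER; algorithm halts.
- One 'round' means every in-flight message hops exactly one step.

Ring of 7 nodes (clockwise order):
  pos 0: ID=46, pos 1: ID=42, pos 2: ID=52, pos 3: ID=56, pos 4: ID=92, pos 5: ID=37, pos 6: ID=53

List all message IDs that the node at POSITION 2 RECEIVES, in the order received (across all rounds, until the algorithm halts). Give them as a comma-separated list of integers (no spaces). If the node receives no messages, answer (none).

Round 1: pos1(id42) recv 46: fwd; pos2(id52) recv 42: drop; pos3(id56) recv 52: drop; pos4(id92) recv 56: drop; pos5(id37) recv 92: fwd; pos6(id53) recv 37: drop; pos0(id46) recv 53: fwd
Round 2: pos2(id52) recv 46: drop; pos6(id53) recv 92: fwd; pos1(id42) recv 53: fwd
Round 3: pos0(id46) recv 92: fwd; pos2(id52) recv 53: fwd
Round 4: pos1(id42) recv 92: fwd; pos3(id56) recv 53: drop
Round 5: pos2(id52) recv 92: fwd
Round 6: pos3(id56) recv 92: fwd
Round 7: pos4(id92) recv 92: ELECTED

Answer: 42,46,53,92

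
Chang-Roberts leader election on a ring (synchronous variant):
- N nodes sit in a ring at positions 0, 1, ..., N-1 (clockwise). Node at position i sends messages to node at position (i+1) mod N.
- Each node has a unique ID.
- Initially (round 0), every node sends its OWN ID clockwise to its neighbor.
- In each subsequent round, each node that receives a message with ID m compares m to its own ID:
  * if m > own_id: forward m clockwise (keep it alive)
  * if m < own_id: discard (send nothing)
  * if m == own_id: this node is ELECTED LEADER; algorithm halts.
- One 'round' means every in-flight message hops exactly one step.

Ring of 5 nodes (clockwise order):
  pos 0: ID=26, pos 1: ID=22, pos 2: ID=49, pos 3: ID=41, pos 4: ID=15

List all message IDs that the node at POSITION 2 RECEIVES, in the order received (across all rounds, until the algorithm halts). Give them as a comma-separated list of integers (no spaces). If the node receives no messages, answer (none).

Answer: 22,26,41,49

Derivation:
Round 1: pos1(id22) recv 26: fwd; pos2(id49) recv 22: drop; pos3(id41) recv 49: fwd; pos4(id15) recv 41: fwd; pos0(id26) recv 15: drop
Round 2: pos2(id49) recv 26: drop; pos4(id15) recv 49: fwd; pos0(id26) recv 41: fwd
Round 3: pos0(id26) recv 49: fwd; pos1(id22) recv 41: fwd
Round 4: pos1(id22) recv 49: fwd; pos2(id49) recv 41: drop
Round 5: pos2(id49) recv 49: ELECTED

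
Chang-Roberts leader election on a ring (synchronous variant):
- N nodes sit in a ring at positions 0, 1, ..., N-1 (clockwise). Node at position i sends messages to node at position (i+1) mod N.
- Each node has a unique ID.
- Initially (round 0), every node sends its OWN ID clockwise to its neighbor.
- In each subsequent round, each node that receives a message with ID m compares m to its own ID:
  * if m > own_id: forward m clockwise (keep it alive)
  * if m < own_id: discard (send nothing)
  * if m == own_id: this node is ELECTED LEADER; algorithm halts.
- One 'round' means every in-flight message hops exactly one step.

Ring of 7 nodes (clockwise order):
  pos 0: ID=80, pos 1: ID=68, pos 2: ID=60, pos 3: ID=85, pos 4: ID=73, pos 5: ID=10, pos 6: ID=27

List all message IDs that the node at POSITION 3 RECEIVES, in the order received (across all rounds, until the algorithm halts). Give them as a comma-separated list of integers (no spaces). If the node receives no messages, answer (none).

Answer: 60,68,80,85

Derivation:
Round 1: pos1(id68) recv 80: fwd; pos2(id60) recv 68: fwd; pos3(id85) recv 60: drop; pos4(id73) recv 85: fwd; pos5(id10) recv 73: fwd; pos6(id27) recv 10: drop; pos0(id80) recv 27: drop
Round 2: pos2(id60) recv 80: fwd; pos3(id85) recv 68: drop; pos5(id10) recv 85: fwd; pos6(id27) recv 73: fwd
Round 3: pos3(id85) recv 80: drop; pos6(id27) recv 85: fwd; pos0(id80) recv 73: drop
Round 4: pos0(id80) recv 85: fwd
Round 5: pos1(id68) recv 85: fwd
Round 6: pos2(id60) recv 85: fwd
Round 7: pos3(id85) recv 85: ELECTED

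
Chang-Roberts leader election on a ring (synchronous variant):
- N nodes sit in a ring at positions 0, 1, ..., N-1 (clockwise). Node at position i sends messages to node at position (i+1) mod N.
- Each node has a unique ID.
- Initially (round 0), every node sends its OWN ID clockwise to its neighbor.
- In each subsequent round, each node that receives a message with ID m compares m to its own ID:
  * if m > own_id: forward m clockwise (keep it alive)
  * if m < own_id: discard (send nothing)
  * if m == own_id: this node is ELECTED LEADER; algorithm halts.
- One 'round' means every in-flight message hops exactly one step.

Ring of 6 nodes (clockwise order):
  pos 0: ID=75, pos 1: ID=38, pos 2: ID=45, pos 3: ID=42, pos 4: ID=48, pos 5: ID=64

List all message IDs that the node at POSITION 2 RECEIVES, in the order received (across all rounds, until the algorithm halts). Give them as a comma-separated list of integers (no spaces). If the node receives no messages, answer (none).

Round 1: pos1(id38) recv 75: fwd; pos2(id45) recv 38: drop; pos3(id42) recv 45: fwd; pos4(id48) recv 42: drop; pos5(id64) recv 48: drop; pos0(id75) recv 64: drop
Round 2: pos2(id45) recv 75: fwd; pos4(id48) recv 45: drop
Round 3: pos3(id42) recv 75: fwd
Round 4: pos4(id48) recv 75: fwd
Round 5: pos5(id64) recv 75: fwd
Round 6: pos0(id75) recv 75: ELECTED

Answer: 38,75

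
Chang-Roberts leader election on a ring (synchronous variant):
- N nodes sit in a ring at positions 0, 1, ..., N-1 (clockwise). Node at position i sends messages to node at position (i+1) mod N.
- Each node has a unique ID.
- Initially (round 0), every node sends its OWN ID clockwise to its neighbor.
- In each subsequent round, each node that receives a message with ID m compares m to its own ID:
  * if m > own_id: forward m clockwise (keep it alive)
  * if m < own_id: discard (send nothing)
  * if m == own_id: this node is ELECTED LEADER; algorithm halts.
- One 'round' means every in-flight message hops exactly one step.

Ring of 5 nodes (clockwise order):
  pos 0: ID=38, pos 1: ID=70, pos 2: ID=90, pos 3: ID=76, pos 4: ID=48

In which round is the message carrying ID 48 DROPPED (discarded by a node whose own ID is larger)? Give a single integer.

Round 1: pos1(id70) recv 38: drop; pos2(id90) recv 70: drop; pos3(id76) recv 90: fwd; pos4(id48) recv 76: fwd; pos0(id38) recv 48: fwd
Round 2: pos4(id48) recv 90: fwd; pos0(id38) recv 76: fwd; pos1(id70) recv 48: drop
Round 3: pos0(id38) recv 90: fwd; pos1(id70) recv 76: fwd
Round 4: pos1(id70) recv 90: fwd; pos2(id90) recv 76: drop
Round 5: pos2(id90) recv 90: ELECTED
Message ID 48 originates at pos 4; dropped at pos 1 in round 2

Answer: 2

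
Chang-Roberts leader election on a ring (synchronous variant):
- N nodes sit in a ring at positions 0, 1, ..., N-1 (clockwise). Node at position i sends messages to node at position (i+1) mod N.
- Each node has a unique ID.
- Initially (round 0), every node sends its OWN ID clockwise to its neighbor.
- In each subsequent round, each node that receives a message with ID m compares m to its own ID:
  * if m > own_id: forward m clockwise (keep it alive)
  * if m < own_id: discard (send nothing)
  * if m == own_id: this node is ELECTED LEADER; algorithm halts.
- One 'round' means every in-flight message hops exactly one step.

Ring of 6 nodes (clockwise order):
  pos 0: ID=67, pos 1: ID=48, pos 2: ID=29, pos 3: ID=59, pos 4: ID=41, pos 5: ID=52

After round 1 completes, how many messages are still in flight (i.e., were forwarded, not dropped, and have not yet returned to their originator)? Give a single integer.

Answer: 3

Derivation:
Round 1: pos1(id48) recv 67: fwd; pos2(id29) recv 48: fwd; pos3(id59) recv 29: drop; pos4(id41) recv 59: fwd; pos5(id52) recv 41: drop; pos0(id67) recv 52: drop
After round 1: 3 messages still in flight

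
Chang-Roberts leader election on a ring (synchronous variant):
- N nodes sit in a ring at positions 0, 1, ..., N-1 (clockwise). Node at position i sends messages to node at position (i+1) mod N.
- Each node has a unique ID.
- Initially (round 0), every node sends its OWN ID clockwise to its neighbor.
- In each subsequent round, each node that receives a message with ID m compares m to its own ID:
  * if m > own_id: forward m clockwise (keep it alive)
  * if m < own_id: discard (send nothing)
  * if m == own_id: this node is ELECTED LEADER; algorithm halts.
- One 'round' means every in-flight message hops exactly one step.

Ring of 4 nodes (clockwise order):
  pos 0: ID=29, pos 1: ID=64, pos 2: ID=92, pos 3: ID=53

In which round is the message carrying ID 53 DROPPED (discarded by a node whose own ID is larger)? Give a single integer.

Round 1: pos1(id64) recv 29: drop; pos2(id92) recv 64: drop; pos3(id53) recv 92: fwd; pos0(id29) recv 53: fwd
Round 2: pos0(id29) recv 92: fwd; pos1(id64) recv 53: drop
Round 3: pos1(id64) recv 92: fwd
Round 4: pos2(id92) recv 92: ELECTED
Message ID 53 originates at pos 3; dropped at pos 1 in round 2

Answer: 2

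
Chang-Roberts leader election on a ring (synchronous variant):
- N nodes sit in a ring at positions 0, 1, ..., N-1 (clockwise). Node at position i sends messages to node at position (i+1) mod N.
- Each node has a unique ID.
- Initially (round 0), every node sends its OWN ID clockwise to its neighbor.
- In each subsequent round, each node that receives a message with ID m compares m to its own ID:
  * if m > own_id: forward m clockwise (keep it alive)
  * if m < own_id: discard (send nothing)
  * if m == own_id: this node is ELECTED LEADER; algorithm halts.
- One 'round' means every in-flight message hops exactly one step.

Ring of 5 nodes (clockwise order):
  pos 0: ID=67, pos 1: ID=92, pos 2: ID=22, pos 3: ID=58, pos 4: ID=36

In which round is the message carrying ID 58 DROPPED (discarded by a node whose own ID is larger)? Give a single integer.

Round 1: pos1(id92) recv 67: drop; pos2(id22) recv 92: fwd; pos3(id58) recv 22: drop; pos4(id36) recv 58: fwd; pos0(id67) recv 36: drop
Round 2: pos3(id58) recv 92: fwd; pos0(id67) recv 58: drop
Round 3: pos4(id36) recv 92: fwd
Round 4: pos0(id67) recv 92: fwd
Round 5: pos1(id92) recv 92: ELECTED
Message ID 58 originates at pos 3; dropped at pos 0 in round 2

Answer: 2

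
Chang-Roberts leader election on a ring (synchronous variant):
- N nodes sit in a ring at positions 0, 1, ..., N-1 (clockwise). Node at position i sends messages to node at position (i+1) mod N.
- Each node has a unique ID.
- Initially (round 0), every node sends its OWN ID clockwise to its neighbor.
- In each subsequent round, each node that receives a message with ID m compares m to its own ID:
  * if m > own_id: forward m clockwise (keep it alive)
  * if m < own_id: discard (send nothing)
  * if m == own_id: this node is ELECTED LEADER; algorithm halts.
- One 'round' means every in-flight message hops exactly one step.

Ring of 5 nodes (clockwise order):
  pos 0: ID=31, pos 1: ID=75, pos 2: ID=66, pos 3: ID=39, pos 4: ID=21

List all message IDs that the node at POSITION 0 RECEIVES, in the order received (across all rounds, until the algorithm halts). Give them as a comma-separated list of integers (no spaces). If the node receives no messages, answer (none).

Round 1: pos1(id75) recv 31: drop; pos2(id66) recv 75: fwd; pos3(id39) recv 66: fwd; pos4(id21) recv 39: fwd; pos0(id31) recv 21: drop
Round 2: pos3(id39) recv 75: fwd; pos4(id21) recv 66: fwd; pos0(id31) recv 39: fwd
Round 3: pos4(id21) recv 75: fwd; pos0(id31) recv 66: fwd; pos1(id75) recv 39: drop
Round 4: pos0(id31) recv 75: fwd; pos1(id75) recv 66: drop
Round 5: pos1(id75) recv 75: ELECTED

Answer: 21,39,66,75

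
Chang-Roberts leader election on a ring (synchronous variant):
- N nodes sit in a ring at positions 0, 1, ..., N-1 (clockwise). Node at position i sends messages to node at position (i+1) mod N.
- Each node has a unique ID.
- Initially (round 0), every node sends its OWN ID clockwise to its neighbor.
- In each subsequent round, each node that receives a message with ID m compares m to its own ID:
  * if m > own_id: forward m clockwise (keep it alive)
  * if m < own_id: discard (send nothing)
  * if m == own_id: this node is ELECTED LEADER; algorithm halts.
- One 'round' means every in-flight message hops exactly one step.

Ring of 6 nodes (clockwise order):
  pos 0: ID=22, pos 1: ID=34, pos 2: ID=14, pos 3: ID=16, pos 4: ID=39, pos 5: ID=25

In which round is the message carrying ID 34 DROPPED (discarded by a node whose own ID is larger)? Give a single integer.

Round 1: pos1(id34) recv 22: drop; pos2(id14) recv 34: fwd; pos3(id16) recv 14: drop; pos4(id39) recv 16: drop; pos5(id25) recv 39: fwd; pos0(id22) recv 25: fwd
Round 2: pos3(id16) recv 34: fwd; pos0(id22) recv 39: fwd; pos1(id34) recv 25: drop
Round 3: pos4(id39) recv 34: drop; pos1(id34) recv 39: fwd
Round 4: pos2(id14) recv 39: fwd
Round 5: pos3(id16) recv 39: fwd
Round 6: pos4(id39) recv 39: ELECTED
Message ID 34 originates at pos 1; dropped at pos 4 in round 3

Answer: 3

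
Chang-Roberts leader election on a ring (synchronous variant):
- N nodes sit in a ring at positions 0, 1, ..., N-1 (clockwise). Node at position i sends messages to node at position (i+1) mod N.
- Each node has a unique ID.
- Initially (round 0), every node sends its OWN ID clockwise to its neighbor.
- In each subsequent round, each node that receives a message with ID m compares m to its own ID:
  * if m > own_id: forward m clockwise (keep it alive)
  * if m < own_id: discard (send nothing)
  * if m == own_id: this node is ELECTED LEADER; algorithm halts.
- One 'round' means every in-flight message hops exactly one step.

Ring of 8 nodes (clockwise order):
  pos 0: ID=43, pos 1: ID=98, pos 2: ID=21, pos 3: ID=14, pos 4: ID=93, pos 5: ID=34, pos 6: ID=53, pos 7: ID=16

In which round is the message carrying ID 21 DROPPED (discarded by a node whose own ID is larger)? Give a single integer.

Answer: 2

Derivation:
Round 1: pos1(id98) recv 43: drop; pos2(id21) recv 98: fwd; pos3(id14) recv 21: fwd; pos4(id93) recv 14: drop; pos5(id34) recv 93: fwd; pos6(id53) recv 34: drop; pos7(id16) recv 53: fwd; pos0(id43) recv 16: drop
Round 2: pos3(id14) recv 98: fwd; pos4(id93) recv 21: drop; pos6(id53) recv 93: fwd; pos0(id43) recv 53: fwd
Round 3: pos4(id93) recv 98: fwd; pos7(id16) recv 93: fwd; pos1(id98) recv 53: drop
Round 4: pos5(id34) recv 98: fwd; pos0(id43) recv 93: fwd
Round 5: pos6(id53) recv 98: fwd; pos1(id98) recv 93: drop
Round 6: pos7(id16) recv 98: fwd
Round 7: pos0(id43) recv 98: fwd
Round 8: pos1(id98) recv 98: ELECTED
Message ID 21 originates at pos 2; dropped at pos 4 in round 2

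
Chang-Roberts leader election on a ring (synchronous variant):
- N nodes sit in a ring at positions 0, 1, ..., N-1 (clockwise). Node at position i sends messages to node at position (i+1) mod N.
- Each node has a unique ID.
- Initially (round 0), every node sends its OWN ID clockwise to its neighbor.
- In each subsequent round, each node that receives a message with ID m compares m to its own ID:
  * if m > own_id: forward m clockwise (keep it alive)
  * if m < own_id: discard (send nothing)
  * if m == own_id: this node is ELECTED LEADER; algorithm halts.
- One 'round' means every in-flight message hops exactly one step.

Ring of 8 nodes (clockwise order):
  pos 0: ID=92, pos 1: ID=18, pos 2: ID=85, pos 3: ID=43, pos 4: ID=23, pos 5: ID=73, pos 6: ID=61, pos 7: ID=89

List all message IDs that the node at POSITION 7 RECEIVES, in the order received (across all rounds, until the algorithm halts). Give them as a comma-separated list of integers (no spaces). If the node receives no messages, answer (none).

Round 1: pos1(id18) recv 92: fwd; pos2(id85) recv 18: drop; pos3(id43) recv 85: fwd; pos4(id23) recv 43: fwd; pos5(id73) recv 23: drop; pos6(id61) recv 73: fwd; pos7(id89) recv 61: drop; pos0(id92) recv 89: drop
Round 2: pos2(id85) recv 92: fwd; pos4(id23) recv 85: fwd; pos5(id73) recv 43: drop; pos7(id89) recv 73: drop
Round 3: pos3(id43) recv 92: fwd; pos5(id73) recv 85: fwd
Round 4: pos4(id23) recv 92: fwd; pos6(id61) recv 85: fwd
Round 5: pos5(id73) recv 92: fwd; pos7(id89) recv 85: drop
Round 6: pos6(id61) recv 92: fwd
Round 7: pos7(id89) recv 92: fwd
Round 8: pos0(id92) recv 92: ELECTED

Answer: 61,73,85,92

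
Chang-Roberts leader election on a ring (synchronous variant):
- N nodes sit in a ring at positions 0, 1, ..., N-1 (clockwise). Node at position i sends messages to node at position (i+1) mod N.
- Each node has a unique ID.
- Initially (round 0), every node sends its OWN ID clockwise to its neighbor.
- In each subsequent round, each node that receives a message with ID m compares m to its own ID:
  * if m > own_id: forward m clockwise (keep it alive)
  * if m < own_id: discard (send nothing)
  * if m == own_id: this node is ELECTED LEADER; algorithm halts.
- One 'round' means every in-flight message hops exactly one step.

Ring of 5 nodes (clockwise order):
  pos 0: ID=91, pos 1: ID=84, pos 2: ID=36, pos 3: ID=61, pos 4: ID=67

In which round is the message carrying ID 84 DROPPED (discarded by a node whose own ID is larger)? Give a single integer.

Round 1: pos1(id84) recv 91: fwd; pos2(id36) recv 84: fwd; pos3(id61) recv 36: drop; pos4(id67) recv 61: drop; pos0(id91) recv 67: drop
Round 2: pos2(id36) recv 91: fwd; pos3(id61) recv 84: fwd
Round 3: pos3(id61) recv 91: fwd; pos4(id67) recv 84: fwd
Round 4: pos4(id67) recv 91: fwd; pos0(id91) recv 84: drop
Round 5: pos0(id91) recv 91: ELECTED
Message ID 84 originates at pos 1; dropped at pos 0 in round 4

Answer: 4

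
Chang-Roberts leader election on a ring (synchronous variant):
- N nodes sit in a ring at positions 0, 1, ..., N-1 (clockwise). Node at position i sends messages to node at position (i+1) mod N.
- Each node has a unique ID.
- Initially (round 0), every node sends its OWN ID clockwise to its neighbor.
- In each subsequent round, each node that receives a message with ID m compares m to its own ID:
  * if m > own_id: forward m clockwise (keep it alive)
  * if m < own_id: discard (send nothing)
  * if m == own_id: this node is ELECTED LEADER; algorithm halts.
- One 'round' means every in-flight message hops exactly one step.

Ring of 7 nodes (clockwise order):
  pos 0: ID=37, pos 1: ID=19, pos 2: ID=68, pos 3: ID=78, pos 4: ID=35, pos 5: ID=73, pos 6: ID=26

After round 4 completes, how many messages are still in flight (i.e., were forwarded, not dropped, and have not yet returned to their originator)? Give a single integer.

Answer: 2

Derivation:
Round 1: pos1(id19) recv 37: fwd; pos2(id68) recv 19: drop; pos3(id78) recv 68: drop; pos4(id35) recv 78: fwd; pos5(id73) recv 35: drop; pos6(id26) recv 73: fwd; pos0(id37) recv 26: drop
Round 2: pos2(id68) recv 37: drop; pos5(id73) recv 78: fwd; pos0(id37) recv 73: fwd
Round 3: pos6(id26) recv 78: fwd; pos1(id19) recv 73: fwd
Round 4: pos0(id37) recv 78: fwd; pos2(id68) recv 73: fwd
After round 4: 2 messages still in flight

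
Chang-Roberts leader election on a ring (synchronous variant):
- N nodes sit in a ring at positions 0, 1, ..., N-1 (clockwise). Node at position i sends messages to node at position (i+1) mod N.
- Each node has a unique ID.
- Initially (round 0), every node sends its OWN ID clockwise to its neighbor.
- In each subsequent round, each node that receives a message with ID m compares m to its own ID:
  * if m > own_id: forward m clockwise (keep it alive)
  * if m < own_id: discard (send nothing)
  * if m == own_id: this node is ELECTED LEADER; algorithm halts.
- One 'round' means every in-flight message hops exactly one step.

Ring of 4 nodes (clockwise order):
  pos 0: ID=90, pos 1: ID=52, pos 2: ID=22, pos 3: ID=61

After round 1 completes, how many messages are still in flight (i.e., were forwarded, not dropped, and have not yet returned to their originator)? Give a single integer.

Answer: 2

Derivation:
Round 1: pos1(id52) recv 90: fwd; pos2(id22) recv 52: fwd; pos3(id61) recv 22: drop; pos0(id90) recv 61: drop
After round 1: 2 messages still in flight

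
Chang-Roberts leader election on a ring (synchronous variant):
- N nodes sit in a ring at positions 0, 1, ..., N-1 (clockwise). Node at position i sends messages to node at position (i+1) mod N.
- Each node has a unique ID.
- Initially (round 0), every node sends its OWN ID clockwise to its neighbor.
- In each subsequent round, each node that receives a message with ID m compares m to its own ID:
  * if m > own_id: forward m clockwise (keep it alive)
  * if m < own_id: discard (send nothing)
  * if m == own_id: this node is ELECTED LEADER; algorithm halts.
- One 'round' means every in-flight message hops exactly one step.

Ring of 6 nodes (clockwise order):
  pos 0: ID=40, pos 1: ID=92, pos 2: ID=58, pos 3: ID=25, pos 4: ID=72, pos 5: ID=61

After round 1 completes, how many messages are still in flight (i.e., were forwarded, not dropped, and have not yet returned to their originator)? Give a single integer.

Round 1: pos1(id92) recv 40: drop; pos2(id58) recv 92: fwd; pos3(id25) recv 58: fwd; pos4(id72) recv 25: drop; pos5(id61) recv 72: fwd; pos0(id40) recv 61: fwd
After round 1: 4 messages still in flight

Answer: 4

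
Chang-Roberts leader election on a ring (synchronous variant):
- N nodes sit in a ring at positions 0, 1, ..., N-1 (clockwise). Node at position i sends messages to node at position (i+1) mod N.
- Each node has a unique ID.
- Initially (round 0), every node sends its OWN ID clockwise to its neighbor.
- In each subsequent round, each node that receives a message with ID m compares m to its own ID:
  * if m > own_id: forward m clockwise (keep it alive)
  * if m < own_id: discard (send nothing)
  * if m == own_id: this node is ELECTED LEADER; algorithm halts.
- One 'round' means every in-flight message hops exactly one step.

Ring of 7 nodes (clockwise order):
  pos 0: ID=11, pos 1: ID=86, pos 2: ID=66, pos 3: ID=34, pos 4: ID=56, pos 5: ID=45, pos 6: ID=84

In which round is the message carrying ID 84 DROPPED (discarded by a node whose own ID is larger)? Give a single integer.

Round 1: pos1(id86) recv 11: drop; pos2(id66) recv 86: fwd; pos3(id34) recv 66: fwd; pos4(id56) recv 34: drop; pos5(id45) recv 56: fwd; pos6(id84) recv 45: drop; pos0(id11) recv 84: fwd
Round 2: pos3(id34) recv 86: fwd; pos4(id56) recv 66: fwd; pos6(id84) recv 56: drop; pos1(id86) recv 84: drop
Round 3: pos4(id56) recv 86: fwd; pos5(id45) recv 66: fwd
Round 4: pos5(id45) recv 86: fwd; pos6(id84) recv 66: drop
Round 5: pos6(id84) recv 86: fwd
Round 6: pos0(id11) recv 86: fwd
Round 7: pos1(id86) recv 86: ELECTED
Message ID 84 originates at pos 6; dropped at pos 1 in round 2

Answer: 2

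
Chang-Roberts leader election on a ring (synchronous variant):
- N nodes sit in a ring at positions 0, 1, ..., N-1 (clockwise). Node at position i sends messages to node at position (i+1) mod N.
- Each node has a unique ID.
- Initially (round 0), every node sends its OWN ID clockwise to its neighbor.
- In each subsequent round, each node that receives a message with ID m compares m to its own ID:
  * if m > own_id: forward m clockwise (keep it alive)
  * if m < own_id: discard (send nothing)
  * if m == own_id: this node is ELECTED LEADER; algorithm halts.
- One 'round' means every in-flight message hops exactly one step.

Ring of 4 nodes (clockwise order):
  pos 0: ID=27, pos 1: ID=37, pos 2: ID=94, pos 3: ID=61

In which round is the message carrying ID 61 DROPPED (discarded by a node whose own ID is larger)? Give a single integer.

Answer: 3

Derivation:
Round 1: pos1(id37) recv 27: drop; pos2(id94) recv 37: drop; pos3(id61) recv 94: fwd; pos0(id27) recv 61: fwd
Round 2: pos0(id27) recv 94: fwd; pos1(id37) recv 61: fwd
Round 3: pos1(id37) recv 94: fwd; pos2(id94) recv 61: drop
Round 4: pos2(id94) recv 94: ELECTED
Message ID 61 originates at pos 3; dropped at pos 2 in round 3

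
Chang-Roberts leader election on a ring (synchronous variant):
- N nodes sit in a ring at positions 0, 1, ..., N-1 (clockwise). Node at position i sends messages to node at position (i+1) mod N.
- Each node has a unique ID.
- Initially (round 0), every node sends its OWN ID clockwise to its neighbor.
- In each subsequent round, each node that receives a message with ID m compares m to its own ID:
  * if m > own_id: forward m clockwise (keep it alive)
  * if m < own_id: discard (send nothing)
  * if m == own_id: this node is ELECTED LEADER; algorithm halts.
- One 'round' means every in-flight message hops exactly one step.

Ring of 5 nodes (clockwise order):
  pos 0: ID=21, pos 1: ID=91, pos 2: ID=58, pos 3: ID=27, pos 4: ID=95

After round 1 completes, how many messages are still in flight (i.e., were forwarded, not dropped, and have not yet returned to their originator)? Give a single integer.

Round 1: pos1(id91) recv 21: drop; pos2(id58) recv 91: fwd; pos3(id27) recv 58: fwd; pos4(id95) recv 27: drop; pos0(id21) recv 95: fwd
After round 1: 3 messages still in flight

Answer: 3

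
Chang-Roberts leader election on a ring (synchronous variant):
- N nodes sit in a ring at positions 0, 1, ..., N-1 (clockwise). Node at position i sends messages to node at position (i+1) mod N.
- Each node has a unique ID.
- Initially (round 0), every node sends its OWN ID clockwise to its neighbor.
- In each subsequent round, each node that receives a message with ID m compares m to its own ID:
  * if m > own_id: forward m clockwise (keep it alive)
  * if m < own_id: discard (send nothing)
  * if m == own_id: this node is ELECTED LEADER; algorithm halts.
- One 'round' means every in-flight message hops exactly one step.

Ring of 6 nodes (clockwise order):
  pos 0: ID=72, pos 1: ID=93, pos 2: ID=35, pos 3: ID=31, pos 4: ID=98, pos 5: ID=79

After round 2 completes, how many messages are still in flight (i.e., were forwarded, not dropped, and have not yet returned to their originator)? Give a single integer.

Answer: 2

Derivation:
Round 1: pos1(id93) recv 72: drop; pos2(id35) recv 93: fwd; pos3(id31) recv 35: fwd; pos4(id98) recv 31: drop; pos5(id79) recv 98: fwd; pos0(id72) recv 79: fwd
Round 2: pos3(id31) recv 93: fwd; pos4(id98) recv 35: drop; pos0(id72) recv 98: fwd; pos1(id93) recv 79: drop
After round 2: 2 messages still in flight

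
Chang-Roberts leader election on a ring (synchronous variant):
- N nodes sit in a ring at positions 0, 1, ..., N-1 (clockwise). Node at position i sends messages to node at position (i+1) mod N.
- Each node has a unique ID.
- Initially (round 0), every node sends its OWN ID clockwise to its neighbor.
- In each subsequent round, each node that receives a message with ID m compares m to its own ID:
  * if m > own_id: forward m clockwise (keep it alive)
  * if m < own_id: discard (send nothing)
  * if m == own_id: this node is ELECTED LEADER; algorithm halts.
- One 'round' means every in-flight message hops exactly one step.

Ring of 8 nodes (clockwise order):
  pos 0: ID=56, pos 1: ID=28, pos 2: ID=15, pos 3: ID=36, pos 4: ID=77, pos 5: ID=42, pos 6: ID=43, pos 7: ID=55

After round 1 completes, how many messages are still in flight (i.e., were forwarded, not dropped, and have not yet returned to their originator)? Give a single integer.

Round 1: pos1(id28) recv 56: fwd; pos2(id15) recv 28: fwd; pos3(id36) recv 15: drop; pos4(id77) recv 36: drop; pos5(id42) recv 77: fwd; pos6(id43) recv 42: drop; pos7(id55) recv 43: drop; pos0(id56) recv 55: drop
After round 1: 3 messages still in flight

Answer: 3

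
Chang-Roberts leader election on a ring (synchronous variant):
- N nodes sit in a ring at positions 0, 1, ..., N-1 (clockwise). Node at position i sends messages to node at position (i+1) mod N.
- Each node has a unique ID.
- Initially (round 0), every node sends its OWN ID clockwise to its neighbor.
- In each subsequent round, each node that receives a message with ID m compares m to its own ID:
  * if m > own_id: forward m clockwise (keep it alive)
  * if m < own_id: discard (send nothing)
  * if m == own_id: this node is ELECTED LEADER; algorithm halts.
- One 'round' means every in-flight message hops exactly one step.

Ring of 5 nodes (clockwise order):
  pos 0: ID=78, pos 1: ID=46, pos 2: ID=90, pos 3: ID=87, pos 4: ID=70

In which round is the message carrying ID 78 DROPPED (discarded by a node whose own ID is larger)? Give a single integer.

Answer: 2

Derivation:
Round 1: pos1(id46) recv 78: fwd; pos2(id90) recv 46: drop; pos3(id87) recv 90: fwd; pos4(id70) recv 87: fwd; pos0(id78) recv 70: drop
Round 2: pos2(id90) recv 78: drop; pos4(id70) recv 90: fwd; pos0(id78) recv 87: fwd
Round 3: pos0(id78) recv 90: fwd; pos1(id46) recv 87: fwd
Round 4: pos1(id46) recv 90: fwd; pos2(id90) recv 87: drop
Round 5: pos2(id90) recv 90: ELECTED
Message ID 78 originates at pos 0; dropped at pos 2 in round 2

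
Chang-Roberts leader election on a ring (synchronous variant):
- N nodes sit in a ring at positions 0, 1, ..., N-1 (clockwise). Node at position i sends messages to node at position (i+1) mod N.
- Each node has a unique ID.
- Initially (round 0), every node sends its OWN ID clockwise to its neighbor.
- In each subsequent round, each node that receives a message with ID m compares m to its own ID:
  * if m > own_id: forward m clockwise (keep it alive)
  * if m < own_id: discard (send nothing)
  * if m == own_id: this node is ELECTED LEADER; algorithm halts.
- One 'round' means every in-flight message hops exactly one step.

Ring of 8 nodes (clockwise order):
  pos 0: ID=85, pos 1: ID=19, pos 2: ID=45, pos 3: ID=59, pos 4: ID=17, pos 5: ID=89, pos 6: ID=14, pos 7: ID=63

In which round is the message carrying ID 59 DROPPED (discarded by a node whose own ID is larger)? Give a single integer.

Answer: 2

Derivation:
Round 1: pos1(id19) recv 85: fwd; pos2(id45) recv 19: drop; pos3(id59) recv 45: drop; pos4(id17) recv 59: fwd; pos5(id89) recv 17: drop; pos6(id14) recv 89: fwd; pos7(id63) recv 14: drop; pos0(id85) recv 63: drop
Round 2: pos2(id45) recv 85: fwd; pos5(id89) recv 59: drop; pos7(id63) recv 89: fwd
Round 3: pos3(id59) recv 85: fwd; pos0(id85) recv 89: fwd
Round 4: pos4(id17) recv 85: fwd; pos1(id19) recv 89: fwd
Round 5: pos5(id89) recv 85: drop; pos2(id45) recv 89: fwd
Round 6: pos3(id59) recv 89: fwd
Round 7: pos4(id17) recv 89: fwd
Round 8: pos5(id89) recv 89: ELECTED
Message ID 59 originates at pos 3; dropped at pos 5 in round 2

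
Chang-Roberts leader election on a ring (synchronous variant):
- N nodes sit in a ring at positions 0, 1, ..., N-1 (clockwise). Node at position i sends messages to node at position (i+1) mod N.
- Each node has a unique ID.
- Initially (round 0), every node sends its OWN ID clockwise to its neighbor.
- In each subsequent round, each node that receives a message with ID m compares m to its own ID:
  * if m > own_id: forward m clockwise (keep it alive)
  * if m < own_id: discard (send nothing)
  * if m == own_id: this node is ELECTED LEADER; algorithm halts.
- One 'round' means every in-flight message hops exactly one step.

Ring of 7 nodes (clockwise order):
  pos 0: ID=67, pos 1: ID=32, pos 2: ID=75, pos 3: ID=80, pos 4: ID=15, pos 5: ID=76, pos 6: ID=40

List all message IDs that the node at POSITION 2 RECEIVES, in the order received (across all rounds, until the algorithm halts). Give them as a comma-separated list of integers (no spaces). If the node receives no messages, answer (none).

Answer: 32,67,76,80

Derivation:
Round 1: pos1(id32) recv 67: fwd; pos2(id75) recv 32: drop; pos3(id80) recv 75: drop; pos4(id15) recv 80: fwd; pos5(id76) recv 15: drop; pos6(id40) recv 76: fwd; pos0(id67) recv 40: drop
Round 2: pos2(id75) recv 67: drop; pos5(id76) recv 80: fwd; pos0(id67) recv 76: fwd
Round 3: pos6(id40) recv 80: fwd; pos1(id32) recv 76: fwd
Round 4: pos0(id67) recv 80: fwd; pos2(id75) recv 76: fwd
Round 5: pos1(id32) recv 80: fwd; pos3(id80) recv 76: drop
Round 6: pos2(id75) recv 80: fwd
Round 7: pos3(id80) recv 80: ELECTED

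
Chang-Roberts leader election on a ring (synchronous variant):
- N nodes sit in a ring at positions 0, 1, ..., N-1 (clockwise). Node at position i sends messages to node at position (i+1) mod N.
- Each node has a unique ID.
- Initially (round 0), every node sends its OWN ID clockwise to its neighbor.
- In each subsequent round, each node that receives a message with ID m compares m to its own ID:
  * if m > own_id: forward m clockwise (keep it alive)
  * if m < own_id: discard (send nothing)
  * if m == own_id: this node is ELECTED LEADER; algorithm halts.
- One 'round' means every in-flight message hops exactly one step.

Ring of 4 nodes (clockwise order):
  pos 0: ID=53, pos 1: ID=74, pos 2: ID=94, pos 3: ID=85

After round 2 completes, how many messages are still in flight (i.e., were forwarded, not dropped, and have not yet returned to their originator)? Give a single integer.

Answer: 2

Derivation:
Round 1: pos1(id74) recv 53: drop; pos2(id94) recv 74: drop; pos3(id85) recv 94: fwd; pos0(id53) recv 85: fwd
Round 2: pos0(id53) recv 94: fwd; pos1(id74) recv 85: fwd
After round 2: 2 messages still in flight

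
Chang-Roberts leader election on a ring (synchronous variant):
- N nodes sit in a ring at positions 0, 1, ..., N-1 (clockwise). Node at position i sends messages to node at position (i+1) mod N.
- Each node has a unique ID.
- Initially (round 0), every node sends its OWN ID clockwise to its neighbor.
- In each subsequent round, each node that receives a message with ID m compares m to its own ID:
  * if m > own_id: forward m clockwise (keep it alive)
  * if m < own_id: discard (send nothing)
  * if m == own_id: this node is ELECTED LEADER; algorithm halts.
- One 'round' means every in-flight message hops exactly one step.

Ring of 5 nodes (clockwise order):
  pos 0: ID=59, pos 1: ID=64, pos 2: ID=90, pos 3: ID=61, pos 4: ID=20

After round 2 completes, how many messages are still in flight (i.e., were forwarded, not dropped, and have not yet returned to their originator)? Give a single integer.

Answer: 2

Derivation:
Round 1: pos1(id64) recv 59: drop; pos2(id90) recv 64: drop; pos3(id61) recv 90: fwd; pos4(id20) recv 61: fwd; pos0(id59) recv 20: drop
Round 2: pos4(id20) recv 90: fwd; pos0(id59) recv 61: fwd
After round 2: 2 messages still in flight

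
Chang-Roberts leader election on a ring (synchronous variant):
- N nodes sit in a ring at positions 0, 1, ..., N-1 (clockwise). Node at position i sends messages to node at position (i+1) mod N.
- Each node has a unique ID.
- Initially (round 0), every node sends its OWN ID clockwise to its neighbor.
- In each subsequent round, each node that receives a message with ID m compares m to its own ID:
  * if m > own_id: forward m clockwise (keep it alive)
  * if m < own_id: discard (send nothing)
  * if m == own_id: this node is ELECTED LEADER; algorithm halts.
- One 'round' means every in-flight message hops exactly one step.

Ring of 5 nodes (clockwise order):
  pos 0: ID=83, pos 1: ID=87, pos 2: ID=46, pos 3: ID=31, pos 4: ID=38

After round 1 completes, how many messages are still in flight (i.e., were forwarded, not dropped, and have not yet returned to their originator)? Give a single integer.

Round 1: pos1(id87) recv 83: drop; pos2(id46) recv 87: fwd; pos3(id31) recv 46: fwd; pos4(id38) recv 31: drop; pos0(id83) recv 38: drop
After round 1: 2 messages still in flight

Answer: 2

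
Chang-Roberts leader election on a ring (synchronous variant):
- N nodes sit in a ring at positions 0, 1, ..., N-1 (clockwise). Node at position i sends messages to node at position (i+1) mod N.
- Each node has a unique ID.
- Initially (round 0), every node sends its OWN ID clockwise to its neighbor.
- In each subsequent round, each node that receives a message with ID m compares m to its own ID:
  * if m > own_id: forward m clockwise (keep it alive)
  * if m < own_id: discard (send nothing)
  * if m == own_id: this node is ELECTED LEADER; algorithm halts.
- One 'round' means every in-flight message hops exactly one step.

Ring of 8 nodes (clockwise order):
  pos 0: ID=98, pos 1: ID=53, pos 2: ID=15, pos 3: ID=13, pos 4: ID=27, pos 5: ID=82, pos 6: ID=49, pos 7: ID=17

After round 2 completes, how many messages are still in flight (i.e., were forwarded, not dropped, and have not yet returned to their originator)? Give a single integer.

Round 1: pos1(id53) recv 98: fwd; pos2(id15) recv 53: fwd; pos3(id13) recv 15: fwd; pos4(id27) recv 13: drop; pos5(id82) recv 27: drop; pos6(id49) recv 82: fwd; pos7(id17) recv 49: fwd; pos0(id98) recv 17: drop
Round 2: pos2(id15) recv 98: fwd; pos3(id13) recv 53: fwd; pos4(id27) recv 15: drop; pos7(id17) recv 82: fwd; pos0(id98) recv 49: drop
After round 2: 3 messages still in flight

Answer: 3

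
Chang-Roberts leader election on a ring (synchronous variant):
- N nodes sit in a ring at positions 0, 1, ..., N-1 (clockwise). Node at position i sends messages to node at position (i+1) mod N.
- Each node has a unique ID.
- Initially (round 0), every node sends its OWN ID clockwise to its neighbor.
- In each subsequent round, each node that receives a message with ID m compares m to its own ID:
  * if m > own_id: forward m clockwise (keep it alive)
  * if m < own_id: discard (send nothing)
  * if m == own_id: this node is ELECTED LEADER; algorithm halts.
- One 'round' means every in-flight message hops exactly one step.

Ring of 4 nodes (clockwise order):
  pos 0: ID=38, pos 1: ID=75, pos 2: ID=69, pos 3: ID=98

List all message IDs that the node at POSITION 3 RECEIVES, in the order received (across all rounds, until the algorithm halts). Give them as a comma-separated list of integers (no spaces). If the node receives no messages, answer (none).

Answer: 69,75,98

Derivation:
Round 1: pos1(id75) recv 38: drop; pos2(id69) recv 75: fwd; pos3(id98) recv 69: drop; pos0(id38) recv 98: fwd
Round 2: pos3(id98) recv 75: drop; pos1(id75) recv 98: fwd
Round 3: pos2(id69) recv 98: fwd
Round 4: pos3(id98) recv 98: ELECTED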